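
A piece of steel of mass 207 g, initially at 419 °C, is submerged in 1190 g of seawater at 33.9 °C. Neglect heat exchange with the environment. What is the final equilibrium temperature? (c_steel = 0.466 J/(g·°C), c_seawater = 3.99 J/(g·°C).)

Set heat shed by the hot body equal to heat absorbed by the cold body:
207·0.466·(419 − T) = 1190·3.99·(T − 33.9)
96.46(419 − T) = 4748.1(T − 33.9)
4844.6 T = 201378  ⇒  T ≈ 41.57 °C

T_f ≈ 41.6 °C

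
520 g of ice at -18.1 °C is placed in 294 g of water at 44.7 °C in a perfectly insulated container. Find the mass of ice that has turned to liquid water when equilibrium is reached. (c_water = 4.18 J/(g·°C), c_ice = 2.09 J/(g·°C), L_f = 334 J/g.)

Cooling the water to 0 °C releases 294×4.18×44.7 = 54933 J.
Warming the ice to 0 °C takes 520×2.09×18.1 = 19671 J, leaving 35262 J for melting.
To melt every bit of ice: 520×334 = 173680 J.
35262 J < 173680 J, so only part of the ice melts and the system sits at 0 °C.
m_melted×334 = 35262  ⇒  m_melted ≈ 105.6 g.

m_melted ≈ 106 g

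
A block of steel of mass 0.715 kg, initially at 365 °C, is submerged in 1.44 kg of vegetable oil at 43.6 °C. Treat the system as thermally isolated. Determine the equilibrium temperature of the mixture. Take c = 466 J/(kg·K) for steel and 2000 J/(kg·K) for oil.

T_f ≈ 76.9 °C

With ΣQ=0 the equilibrium temperature is the m·c-weighted mean:
T_f = (333.19*365 + 2880*43.6) / (333.19 + 2880)
    = 247182 / 3213.2 ≈ 76.93 °C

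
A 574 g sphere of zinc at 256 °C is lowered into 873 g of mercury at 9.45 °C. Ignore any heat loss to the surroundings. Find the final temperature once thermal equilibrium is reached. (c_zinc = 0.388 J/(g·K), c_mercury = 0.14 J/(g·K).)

T_f ≈ 168.6 °C

Heat gained plus heat lost sum to zero:
574×0.388×(T − 256) + 873×0.14×(T − 9.45) = 0
222.71(T − 256) + 122.22(T − 9.45) = 0
(222.71 + 122.22) T = 222.71×256 + 122.22×9.45
T ≈ 168.64 °C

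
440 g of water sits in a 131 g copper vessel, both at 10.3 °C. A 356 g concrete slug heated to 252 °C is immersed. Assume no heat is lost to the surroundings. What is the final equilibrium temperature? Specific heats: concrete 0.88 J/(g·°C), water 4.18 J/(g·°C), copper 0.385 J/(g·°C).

T_f ≈ 44.7 °C

T_f = Σ m_i c_i T_i / Σ m_i c_i:
T_f = (313.28*252 + 1839.2*10.3 + 50.44*10.3) / (313.28 + 1839.2 + 50.44)
    = 98410 / 2202.9 ≈ 44.67 °C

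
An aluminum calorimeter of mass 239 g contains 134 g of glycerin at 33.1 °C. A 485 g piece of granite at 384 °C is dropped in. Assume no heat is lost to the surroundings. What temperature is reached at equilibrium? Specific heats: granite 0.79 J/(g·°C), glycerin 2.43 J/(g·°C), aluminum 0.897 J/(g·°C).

Taking heat into each body as positive, Σ m c ΔT = 0:
485·0.79·(T − 384) + 134·2.43·(T − 33.1) + 239·0.897·(T − 33.1) = 0
923.15 T = 165004
T ≈ 178.74 °C

T_f ≈ 178.7 °C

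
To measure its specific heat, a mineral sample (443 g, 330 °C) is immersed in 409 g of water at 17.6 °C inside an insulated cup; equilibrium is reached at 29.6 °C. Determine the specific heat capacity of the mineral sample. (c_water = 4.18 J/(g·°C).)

c ≈ 0.154 J/(g·°C)

m_s c (T_s − T_f) = m_water c_water (T_f − T_0):
443·c·(330 − 29.6) = 409·4.18·(29.6 − 17.6)
133077 c = 20515  ⇒  c ≈ 0.1542 J/(g·°C)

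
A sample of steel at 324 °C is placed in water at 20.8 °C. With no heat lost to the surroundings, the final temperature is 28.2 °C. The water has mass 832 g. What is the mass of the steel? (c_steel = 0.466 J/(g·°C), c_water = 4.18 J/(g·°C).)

Setting the total heat transfer to zero:
m·0.466·(28.2 − 324) + 832·4.18·(28.2 − 20.8) = 0
-137.84 m = -25735
m = -25735/-137.84 ≈ 186.7 g

m ≈ 187 g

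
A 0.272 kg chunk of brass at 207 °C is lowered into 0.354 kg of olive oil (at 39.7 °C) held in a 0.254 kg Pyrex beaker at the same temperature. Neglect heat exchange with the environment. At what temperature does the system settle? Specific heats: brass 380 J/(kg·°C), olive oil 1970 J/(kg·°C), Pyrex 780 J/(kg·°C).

Net heat exchanged in the isolated system is zero:
0.272*380*(T − 207) + 0.354*1970*(T − 39.7) + 0.254*780*(T − 39.7) = 0
(103.36 + 697.38 + 198.12) T = 103.36*207 + 697.38*39.7 + 198.12*39.7
T ≈ 57.01 °C

T_f ≈ 57.0 °C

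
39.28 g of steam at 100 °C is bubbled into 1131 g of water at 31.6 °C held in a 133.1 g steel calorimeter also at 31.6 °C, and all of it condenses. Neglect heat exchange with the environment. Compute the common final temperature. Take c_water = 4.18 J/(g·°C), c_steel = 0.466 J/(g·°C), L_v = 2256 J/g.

Heat gained plus heat lost sum to zero:
steam→water at 100 °C releases m L_v = 39.28·2256 = 88616; condensate cools 100→T: 39.28·4.18·(T − 100) = 164.19(T − 100); water warms: 1131·4.18·(T − 31.6) = 4727.6(T − 31.6); steel cup: 133.1·0.466·(T − 31.6) = 62.02(T − 31.6)
4953.8 T = 88616 + 16419 + 151352 = 256386
T ≈ 51.76 °C, under the boiling point, so the assumption holds.

T_f ≈ 51.8 °C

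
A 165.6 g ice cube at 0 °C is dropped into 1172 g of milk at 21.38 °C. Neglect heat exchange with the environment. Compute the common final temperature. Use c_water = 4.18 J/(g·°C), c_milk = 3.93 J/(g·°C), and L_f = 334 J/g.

T_f ≈ 8.1 °C

Energy conservation, ΣQ = 0:
fusion: m_ice L_f = 165.6×334 = 55310; warm the meltwater: 692.21 T; milk: 4606(T − 21.38)
5298.2 T = 98475 − 55310 = 43165
T ≈ 8.15 °C (positive, so assuming full melt was valid).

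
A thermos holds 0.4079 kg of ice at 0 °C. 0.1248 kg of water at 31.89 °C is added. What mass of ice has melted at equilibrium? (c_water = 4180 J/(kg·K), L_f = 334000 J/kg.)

Cooling the water to 0 °C releases 0.1248×4180×31.89 = 16636 J.
Fully melting the ice requires m_ice L_f = 0.4079×334000 = 136239 J.
Since 16636 < 136239 J, not all the ice melts; equilibrium is at 0 °C.
m_melt = 16636 / L_f = 0.04981 kg.

m_melted ≈ 0.0498 kg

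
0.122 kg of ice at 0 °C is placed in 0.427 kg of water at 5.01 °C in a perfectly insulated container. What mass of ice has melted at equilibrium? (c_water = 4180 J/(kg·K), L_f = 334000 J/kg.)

m_melted ≈ 0.0268 kg

Heat available from the water dropping to 0 °C: 0.427×4180×5.01 = 8942.1 J.
Melting all 0.122 kg of ice would need 0.122×334000 = 40748 J.
That's not enough to melt it all — equilibrium is at 0 °C with ice remaining.
m_melt = 8942.1 / L_f = 0.02677 kg.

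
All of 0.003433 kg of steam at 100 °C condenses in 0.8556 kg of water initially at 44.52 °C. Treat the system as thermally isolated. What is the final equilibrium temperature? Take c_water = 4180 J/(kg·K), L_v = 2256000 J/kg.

Let T be the final temperature. ΣQ_i = 0:
latent heat released on condensation: 0.003433×2256000 = 7744.8; condensed water 100 °C→T: 14.35(T − 100); water warms: 0.8556×4180×(T − 44.52) = 3576.4(T − 44.52)
3590.8 T = 7744.8 + 1435 + 159222 = 168402
T ≈ 46.90 °C — below 100 °C, confirming all the steam condensed.

T_f ≈ 46.9 °C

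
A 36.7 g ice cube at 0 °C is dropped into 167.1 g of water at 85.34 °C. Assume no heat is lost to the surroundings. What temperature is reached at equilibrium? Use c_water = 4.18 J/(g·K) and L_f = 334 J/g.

T_f ≈ 55.6 °C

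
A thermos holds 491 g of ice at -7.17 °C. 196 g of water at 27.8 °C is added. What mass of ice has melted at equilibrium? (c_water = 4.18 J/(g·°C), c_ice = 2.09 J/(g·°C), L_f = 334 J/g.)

Water can give up m c ΔT = 196·4.18·27.8 = 22776 J before reaching 0 °C.
Of that, 491·2.09·7.17 = 7357.8 J goes to bring the ice to 0 °C, leaving 15418 J.
To melt every bit of ice: 491·334 = 163994 J.
Since 15418 < 163994 J, not all the ice melts; equilibrium is at 0 °C.
m_melted·334 = 15418  ⇒  m_melted ≈ 46.16 g.

m_melted ≈ 46.2 g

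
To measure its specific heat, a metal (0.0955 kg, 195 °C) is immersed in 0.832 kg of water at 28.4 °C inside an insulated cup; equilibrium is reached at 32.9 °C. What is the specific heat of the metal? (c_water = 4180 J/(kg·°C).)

m_s c (T_s − T_f) = m_water c_water (T_f − T_0):
0.0955×c×(195 − 32.9) = 0.832×4180×(32.9 − 28.4)
15.48 c = 15650  ⇒  c ≈ 1011 J/(kg·°C)

c ≈ 1010 J/(kg·°C)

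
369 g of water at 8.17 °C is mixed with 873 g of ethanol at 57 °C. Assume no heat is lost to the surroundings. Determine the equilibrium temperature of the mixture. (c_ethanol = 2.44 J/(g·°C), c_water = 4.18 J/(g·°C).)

With ΣQ=0 the equilibrium temperature is the m·c-weighted mean:
T_f = (2130.1×57 + 1542.4×8.17) / (2130.1 + 1542.4)
    = 134018 / 3672.5 ≈ 36.49 °C

T_f ≈ 36.5 °C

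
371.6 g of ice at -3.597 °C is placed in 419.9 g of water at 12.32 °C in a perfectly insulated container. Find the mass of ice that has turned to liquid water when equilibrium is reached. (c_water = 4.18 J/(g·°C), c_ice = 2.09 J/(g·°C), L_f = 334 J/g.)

m_melted ≈ 56.4 g

Cooling the water to 0 °C releases 419.9·4.18·12.32 = 21624 J.
Warming the ice to 0 °C takes 371.6·2.09·3.597 = 2793.6 J, leaving 18830 J for melting.
To melt every bit of ice: 371.6·334 = 124114 J.
18830 J < 124114 J, so only part of the ice melts and the system sits at 0 °C.
Mass melted = 18830/334 ≈ 56.38 g.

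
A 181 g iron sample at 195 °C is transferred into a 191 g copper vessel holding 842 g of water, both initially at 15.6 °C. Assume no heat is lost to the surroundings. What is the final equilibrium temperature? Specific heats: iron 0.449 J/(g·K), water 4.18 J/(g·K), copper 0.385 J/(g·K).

T_f ≈ 19.6 °C

Conservation of energy gives ΣQ = 0:
181×0.449×(T − 195) + 842×4.18×(T − 15.6) + 191×0.385×(T − 15.6) = 0
81.27(T − 195) + 3519.6(T − 15.6) + 73.53(T − 15.6) = 0
3674.4 T = 71900
T = 71900 / 3674.4 = 19.6 °C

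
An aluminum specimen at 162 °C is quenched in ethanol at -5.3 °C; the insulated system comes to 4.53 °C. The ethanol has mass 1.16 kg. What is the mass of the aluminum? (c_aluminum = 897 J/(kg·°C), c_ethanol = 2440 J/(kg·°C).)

m ≈ 0.197 kg

|Q_aluminum| = |Q_ethanol|:
m·897·(162 − 4.53) = 1.16·2440·(4.53 − (-5.3))
141251 m = 27823  ⇒  m ≈ 0.197 kg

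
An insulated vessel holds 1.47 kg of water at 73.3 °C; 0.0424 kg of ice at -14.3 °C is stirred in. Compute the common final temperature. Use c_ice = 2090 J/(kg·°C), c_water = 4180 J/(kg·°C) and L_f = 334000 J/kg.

T_f ≈ 68.8 °C

Conservation of energy gives ΣQ = 0:
ice -14.3→0 °C: 0.0424×2090×14.3 = 1267.2; latent heat to melt: 0.0424×334000 = 14162; warm the meltwater: 177.23 T; water cools: 1.47×4180×(T − 73.3) = 6144.6(T − 73.3)
6321.8 T = 450399 − 15429 = 434970
T ≈ 68.80 °C — above 0 °C, consistent with complete melting.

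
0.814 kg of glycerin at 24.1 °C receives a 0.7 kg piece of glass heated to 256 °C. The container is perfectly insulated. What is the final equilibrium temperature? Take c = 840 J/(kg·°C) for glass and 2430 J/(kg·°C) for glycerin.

T_f ≈ 77.2 °C

Net heat exchanged in the isolated system is zero:
0.7×840×(T − 256) + 0.814×2430×(T − 24.1) = 0
588(T − 256) + 1978(T − 24.1) = 0
2566 T = 198198
T = 198198/2566 ≈ 77.24 °C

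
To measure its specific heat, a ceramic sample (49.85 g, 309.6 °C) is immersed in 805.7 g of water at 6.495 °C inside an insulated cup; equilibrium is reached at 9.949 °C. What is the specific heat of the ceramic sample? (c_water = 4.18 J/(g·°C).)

Net heat exchanged in the isolated system is zero:
49.85×c×(9.949 − 309.6) + 805.7×4.18×(9.949 − 6.495) = 0
-14938 c = -11632
c = -11632/-14938 ≈ 0.7787 J/(g·°C)

c ≈ 0.779 J/(g·°C)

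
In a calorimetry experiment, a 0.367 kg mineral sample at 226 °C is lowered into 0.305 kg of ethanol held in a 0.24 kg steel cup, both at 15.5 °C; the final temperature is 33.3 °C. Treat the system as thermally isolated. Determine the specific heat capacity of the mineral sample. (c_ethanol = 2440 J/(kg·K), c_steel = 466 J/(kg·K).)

c ≈ 215 J/(kg·K)

Setting the total heat transfer to zero:
0.367·c·(33.3 − 226) + 0.305·2440·(33.3 − 15.5) + 0.24·466·(33.3 − 15.5) = 0
-70.72 c = -15238
c = -15238/-70.72 ≈ 215.5 J/(kg·K)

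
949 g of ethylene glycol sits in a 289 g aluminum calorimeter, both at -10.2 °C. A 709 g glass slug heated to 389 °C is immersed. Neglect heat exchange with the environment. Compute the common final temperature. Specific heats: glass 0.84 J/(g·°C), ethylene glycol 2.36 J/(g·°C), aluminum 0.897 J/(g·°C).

T_f ≈ 66.6 °C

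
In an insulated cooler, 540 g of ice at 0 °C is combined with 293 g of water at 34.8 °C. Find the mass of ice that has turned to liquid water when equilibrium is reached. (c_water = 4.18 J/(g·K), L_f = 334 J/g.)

Water can give up m c ΔT = 293×4.18×34.8 = 42621 J before reaching 0 °C.
Melting all 540 g of ice would need 540×334 = 180360 J.
Since 42621 < 180360 J, not all the ice melts; equilibrium is at 0 °C.
Mass melted = 42621/334 ≈ 127.6 g.

m_melted ≈ 128 g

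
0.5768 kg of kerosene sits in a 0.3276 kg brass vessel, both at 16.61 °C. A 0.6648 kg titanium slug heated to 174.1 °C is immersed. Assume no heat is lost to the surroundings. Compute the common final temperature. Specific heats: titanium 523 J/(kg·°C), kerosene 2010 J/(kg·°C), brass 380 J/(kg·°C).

Net heat exchanged in the isolated system is zero:
0.6648×523×(T − 174.1) + 0.5768×2010×(T − 16.61) + 0.3276×380×(T − 16.61) = 0
(347.69 + 1159.4 + 124.49) T = 347.69×174.1 + 1159.4×16.61 + 124.49×16.61
T ≈ 50.17 °C

T_f ≈ 50.2 °C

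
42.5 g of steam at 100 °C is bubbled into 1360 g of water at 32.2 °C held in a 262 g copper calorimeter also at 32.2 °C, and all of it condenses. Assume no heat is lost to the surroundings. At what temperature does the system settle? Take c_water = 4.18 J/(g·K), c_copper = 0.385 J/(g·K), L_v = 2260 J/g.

Let T be the final temperature. ΣQ_i = 0:
condense steam: −42.5·2260 = −96050; condensed water 100 °C→T: 177.65(T − 100); original water: 5684.8(T − 32.2); copper cup: 262·0.385·(T − 32.2) = 100.87(T − 32.2)
5963.3 T = 96050 + 17765 + 186299 = 300114
T ≈ 50.33 °C — below 100 °C, confirming all the steam condensed.

T_f ≈ 50.3 °C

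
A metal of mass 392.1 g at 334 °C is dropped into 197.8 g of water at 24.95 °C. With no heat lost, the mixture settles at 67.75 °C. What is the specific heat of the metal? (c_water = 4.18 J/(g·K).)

Heat lost by the metal = heat gained by the water:
392.1×c×(334 − 67.75) = 197.8×4.18×(67.75 − 24.95)
104397 c = 35387  ⇒  c ≈ 0.339 J/(g·K)

c ≈ 0.339 J/(g·K)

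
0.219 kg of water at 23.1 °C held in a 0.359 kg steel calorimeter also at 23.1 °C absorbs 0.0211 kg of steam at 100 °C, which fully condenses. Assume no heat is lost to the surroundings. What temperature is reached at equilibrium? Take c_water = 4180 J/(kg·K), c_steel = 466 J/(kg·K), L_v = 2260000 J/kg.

T_f ≈ 69.6 °C

Energy balance with sensible and latent terms:
steam→water at 100 °C releases m L_v = 0.0211·2260000 = 47686; condensate cools 100→T: 0.0211·4180·(T − 100) = 88.2(T − 100); original water: 915.42(T − 23.1); steel cup: 0.359·466·(T − 23.1) = 167.29(T − 23.1)
1170.9 T = 47686 + 8819.8 + 25011 = 81516
T ≈ 69.62 °C, under the boiling point, so the assumption holds.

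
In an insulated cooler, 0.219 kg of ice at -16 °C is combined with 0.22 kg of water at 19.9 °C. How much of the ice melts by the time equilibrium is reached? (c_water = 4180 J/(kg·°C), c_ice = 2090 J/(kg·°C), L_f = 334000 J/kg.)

m_melted ≈ 0.0329 kg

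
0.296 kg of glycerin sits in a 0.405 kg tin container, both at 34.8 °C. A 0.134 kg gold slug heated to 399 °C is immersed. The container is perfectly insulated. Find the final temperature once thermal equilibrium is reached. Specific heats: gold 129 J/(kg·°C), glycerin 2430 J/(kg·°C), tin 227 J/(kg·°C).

T_f ≈ 42.4 °C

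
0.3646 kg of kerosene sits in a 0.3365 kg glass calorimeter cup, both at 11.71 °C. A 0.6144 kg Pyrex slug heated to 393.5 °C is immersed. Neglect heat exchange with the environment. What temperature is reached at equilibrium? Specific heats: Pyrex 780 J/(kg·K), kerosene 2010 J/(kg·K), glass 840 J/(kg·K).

Setting the total heat transfer to zero:
0.6144×780×(T − 393.5) + 0.3646×2010×(T − 11.71) + 0.3365×840×(T − 11.71) = 0
(479.23 + 732.85 + 282.66) T = 479.23×393.5 + 732.85×11.71 + 282.66×11.71
T = 200469/1494.7 ≈ 134.12 °C

T_f ≈ 134.1 °C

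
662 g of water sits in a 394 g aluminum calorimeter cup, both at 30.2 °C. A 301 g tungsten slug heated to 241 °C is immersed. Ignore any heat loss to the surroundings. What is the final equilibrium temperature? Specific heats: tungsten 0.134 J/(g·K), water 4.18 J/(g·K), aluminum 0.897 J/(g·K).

T_f ≈ 32.9 °C

Heat gained plus heat lost sum to zero:
301×0.134×(T − 241) + 662×4.18×(T − 30.2) + 394×0.897×(T − 30.2) = 0
40.33(T − 241) + 2767.2(T − 30.2) + 353.42(T − 30.2) = 0
(40.33 + 2767.2 + 353.42) T = 40.33×241 + 2767.2×30.2 + 353.42×30.2
T = 103962 / 3160.9 = 32.9 °C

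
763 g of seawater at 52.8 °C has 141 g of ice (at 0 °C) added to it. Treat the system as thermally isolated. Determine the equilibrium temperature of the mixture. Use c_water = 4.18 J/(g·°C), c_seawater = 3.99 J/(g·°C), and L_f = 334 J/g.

Sum of m c ΔT and latent-heat terms is zero:
melt ice: 141·334 = 47094; meltwater 0→T: 141·4.18·T = 589.38 T; seawater cools: 763·3.99·(T − 52.8) = 3044.4(T − 52.8)
3633.8 T = 160743 − 47094 = 113649
T ≈ 31.28 °C — above 0 °C, consistent with complete melting.

T_f ≈ 31.3 °C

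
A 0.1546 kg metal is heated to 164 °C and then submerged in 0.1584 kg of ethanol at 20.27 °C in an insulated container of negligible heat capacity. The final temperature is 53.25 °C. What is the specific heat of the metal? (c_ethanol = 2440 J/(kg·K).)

Let T be the final temperature. ΣQ_i = 0:
0.1546·c·(53.25 − 164) + 0.1584·2440·(53.25 − 20.27) = 0
-17.12 c = -12747
c = -12747/-17.12 ≈ 744.5 J/(kg·K)

c ≈ 744 J/(kg·K)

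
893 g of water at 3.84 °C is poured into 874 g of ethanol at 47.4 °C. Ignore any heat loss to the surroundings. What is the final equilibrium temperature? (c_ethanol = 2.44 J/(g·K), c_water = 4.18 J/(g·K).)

T_f ≈ 19.7 °C

Conservation of energy gives ΣQ = 0:
874×2.44×(T − 47.4) + 893×4.18×(T − 3.84) = 0
5865.3 T = 115417
T = 115417 / 5865.3 = 19.7 °C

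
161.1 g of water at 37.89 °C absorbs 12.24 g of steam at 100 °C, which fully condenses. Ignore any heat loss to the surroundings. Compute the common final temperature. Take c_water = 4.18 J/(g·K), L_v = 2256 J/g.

T_f ≈ 80.4 °C

Conservation of energy gives ΣQ = 0:
condense steam: −12.24·2256 = −27613; condensed water 100 °C→T: 51.16(T − 100); water warms: 161.1·4.18·(T − 37.89) = 673.4(T − 37.89)
724.56 T = 27613 + 5116.3 + 25515 = 58245
T ≈ 80.39 °C (< 100 °C, so full condensation is consistent).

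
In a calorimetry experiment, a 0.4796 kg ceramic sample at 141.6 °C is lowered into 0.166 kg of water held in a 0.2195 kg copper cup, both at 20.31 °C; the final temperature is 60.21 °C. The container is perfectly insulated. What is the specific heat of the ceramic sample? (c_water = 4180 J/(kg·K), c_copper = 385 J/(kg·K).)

c ≈ 796 J/(kg·K)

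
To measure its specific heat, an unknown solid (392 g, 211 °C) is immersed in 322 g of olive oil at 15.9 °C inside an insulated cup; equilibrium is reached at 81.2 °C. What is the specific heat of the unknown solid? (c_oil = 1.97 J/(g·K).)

c ≈ 0.814 J/(g·K)

Net heat exchanged in the isolated system is zero:
392·c·(81.2 − 211) + 322·1.97·(81.2 − 15.9) = 0
-50882 c = -41422
c = -41422/-50882 ≈ 0.8141 J/(g·K)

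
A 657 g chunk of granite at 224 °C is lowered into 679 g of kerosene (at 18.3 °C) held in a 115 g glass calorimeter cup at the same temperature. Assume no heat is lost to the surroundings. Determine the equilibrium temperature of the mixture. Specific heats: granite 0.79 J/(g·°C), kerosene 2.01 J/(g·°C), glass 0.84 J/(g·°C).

Conservation of energy gives ΣQ = 0:
657×0.79×(T − 224) + 679×2.01×(T − 18.3) + 115×0.84×(T − 18.3) = 0
1980.4 T = 143006
T = 143006/1980.4 ≈ 72.21 °C

T_f ≈ 72.2 °C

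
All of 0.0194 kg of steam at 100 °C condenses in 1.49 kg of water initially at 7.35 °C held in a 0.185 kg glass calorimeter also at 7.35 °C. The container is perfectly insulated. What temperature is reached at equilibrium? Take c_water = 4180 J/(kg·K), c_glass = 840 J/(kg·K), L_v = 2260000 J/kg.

Setting the total heat transfer to zero:
steam→water at 100 °C releases m L_v = 0.0194×2260000 = 43844
  condensed water 100 °C→T: 81.09(T − 100)
  original water: 6228.2(T − 7.35)
  cup: 155.4(T − 7.35)
6464.7 T = 43844 + 8109.2 + 46919 = 98873
T ≈ 15.29 °C, under the boiling point, so the assumption holds.

T_f ≈ 15.3 °C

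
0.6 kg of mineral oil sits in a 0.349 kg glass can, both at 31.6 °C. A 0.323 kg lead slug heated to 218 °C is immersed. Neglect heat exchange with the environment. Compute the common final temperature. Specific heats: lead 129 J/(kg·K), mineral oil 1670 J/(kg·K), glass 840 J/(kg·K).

T_f ≈ 37.4 °C

T_f = Σ m_i c_i T_i / Σ m_i c_i:
T_f = (41.67×218 + 1002×31.6 + 293.16×31.6) / (41.67 + 1002 + 293.16)
    = 50010 / 1336.8 ≈ 37.41 °C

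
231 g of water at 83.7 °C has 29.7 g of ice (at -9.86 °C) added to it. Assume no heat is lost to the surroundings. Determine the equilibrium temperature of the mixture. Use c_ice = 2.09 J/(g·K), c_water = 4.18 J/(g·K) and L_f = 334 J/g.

Conservation of energy gives ΣQ = 0:
warm ice to 0 °C: 29.7×2.09×(0 − (-9.86)) = 612.04; melt ice: 29.7×334 = 9919.8; warm the meltwater: 124.15 T; water: 965.58(T − 83.7)
1089.7 T = 80819 − 10532 = 70287
T ≈ 64.50 °C — above 0 °C, consistent with complete melting.

T_f ≈ 64.5 °C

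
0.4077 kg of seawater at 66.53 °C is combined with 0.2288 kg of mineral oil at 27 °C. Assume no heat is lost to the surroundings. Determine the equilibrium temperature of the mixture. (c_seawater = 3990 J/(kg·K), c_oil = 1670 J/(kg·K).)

T_f = Σ m_i c_i T_i / Σ m_i c_i:
T_f = (1626.7·66.53 + 382.1·27) / (1626.7 + 382.1)
    = 118542 / 2008.8 ≈ 59.01 °C

T_f ≈ 59.0 °C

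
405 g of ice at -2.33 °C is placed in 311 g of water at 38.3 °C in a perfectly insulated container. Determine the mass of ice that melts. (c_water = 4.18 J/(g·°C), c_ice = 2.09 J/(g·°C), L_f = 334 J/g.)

Heat available from the water dropping to 0 °C: 311·4.18·38.3 = 49789 J.
Warming the ice to 0 °C takes 405·2.09·2.33 = 1972.2 J, leaving 47817 J for melting.
To melt every bit of ice: 405·334 = 135270 J.
47817 J < 135270 J, so only part of the ice melts and the system sits at 0 °C.
m_melt = 47817 / L_f = 143.2 g.

m_melted ≈ 143 g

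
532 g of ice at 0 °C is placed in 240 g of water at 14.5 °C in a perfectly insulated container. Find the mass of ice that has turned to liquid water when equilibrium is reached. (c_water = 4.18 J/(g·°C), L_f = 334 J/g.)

m_melted ≈ 43.6 g

Cooling the water to 0 °C releases 240·4.18·14.5 = 14546 J.
Fully melting the ice requires m_ice L_f = 532·334 = 177688 J.
14546 J < 177688 J, so only part of the ice melts and the system sits at 0 °C.
m_melt = 14546 / L_f = 43.55 g.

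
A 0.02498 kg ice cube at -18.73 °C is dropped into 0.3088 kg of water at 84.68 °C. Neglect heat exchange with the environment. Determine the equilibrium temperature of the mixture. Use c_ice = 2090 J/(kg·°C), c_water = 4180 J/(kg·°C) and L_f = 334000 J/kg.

T_f ≈ 71.7 °C

Energy balance with sensible and latent terms:
ice -18.73→0 °C: 0.02498·2090·18.73 = 977.86
  latent heat to melt: 0.02498·334000 = 8343.3
  warm the meltwater: 104.42 T
  water: 1290.8(T − 84.68)
1395.2 T = 109304 − 9321.2 = 99982
T ≈ 71.66 °C (positive, so assuming full melt was valid).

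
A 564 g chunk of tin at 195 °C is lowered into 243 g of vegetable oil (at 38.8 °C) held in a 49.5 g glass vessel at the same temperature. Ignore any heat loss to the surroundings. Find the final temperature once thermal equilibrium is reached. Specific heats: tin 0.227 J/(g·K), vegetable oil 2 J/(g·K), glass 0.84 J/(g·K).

With ΣQ=0 the equilibrium temperature is the m·c-weighted mean:
T_f = (128.03*195 + 486*38.8 + 41.58*38.8) / (128.03 + 486 + 41.58)
    = 45436 / 655.61 ≈ 69.30 °C

T_f ≈ 69.3 °C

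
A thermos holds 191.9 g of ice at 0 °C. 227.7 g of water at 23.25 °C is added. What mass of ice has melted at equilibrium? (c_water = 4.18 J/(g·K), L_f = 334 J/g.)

m_melted ≈ 66.3 g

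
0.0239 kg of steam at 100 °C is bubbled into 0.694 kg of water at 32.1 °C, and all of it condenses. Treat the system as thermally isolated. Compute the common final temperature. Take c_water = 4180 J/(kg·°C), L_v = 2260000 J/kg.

T_f ≈ 52.4 °C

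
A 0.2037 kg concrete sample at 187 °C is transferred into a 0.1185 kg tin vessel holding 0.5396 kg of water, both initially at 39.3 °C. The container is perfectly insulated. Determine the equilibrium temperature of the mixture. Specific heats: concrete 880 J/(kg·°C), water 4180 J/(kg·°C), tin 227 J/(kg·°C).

T_f ≈ 50.1 °C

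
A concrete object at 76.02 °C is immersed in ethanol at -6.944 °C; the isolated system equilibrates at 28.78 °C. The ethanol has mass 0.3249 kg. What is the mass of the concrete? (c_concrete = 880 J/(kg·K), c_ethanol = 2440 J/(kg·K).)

m ≈ 0.681 kg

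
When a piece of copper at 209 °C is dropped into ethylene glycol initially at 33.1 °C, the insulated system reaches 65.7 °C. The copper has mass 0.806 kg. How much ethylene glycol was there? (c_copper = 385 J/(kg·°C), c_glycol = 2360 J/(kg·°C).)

Taking heat into each body as positive, Σ m c ΔT = 0:
0.806·385·(65.7 − 209) + m·2360·(65.7 − 33.1) = 0
76936 m = 44467
m = 44467/76936 ≈ 0.578 kg

m ≈ 0.578 kg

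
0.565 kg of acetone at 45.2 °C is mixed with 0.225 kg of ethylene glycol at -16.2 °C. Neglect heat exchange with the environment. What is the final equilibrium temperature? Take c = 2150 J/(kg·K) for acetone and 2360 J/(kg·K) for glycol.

T_f ≈ 26.5 °C

Conservation of energy gives ΣQ = 0:
0.565·2150·(T − 45.2) + 0.225·2360·(T − (-16.2)) = 0
1214.7(T − 45.2) + 531(T − (-16.2)) = 0
(1214.7 + 531) T = 1214.7·45.2 + 531·(-16.2)
T = 46304/1745.7 ≈ 26.52 °C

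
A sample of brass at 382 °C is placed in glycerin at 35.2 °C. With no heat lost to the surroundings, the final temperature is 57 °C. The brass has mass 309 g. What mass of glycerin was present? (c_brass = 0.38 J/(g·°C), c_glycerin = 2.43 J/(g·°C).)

m ≈ 720 g

|Q_brass| = |Q_glycerin|:
309·0.38·(382 − 57) = m·2.43·(57 − 35.2)
52.97 m = 38162  ⇒  m ≈ 720.4 g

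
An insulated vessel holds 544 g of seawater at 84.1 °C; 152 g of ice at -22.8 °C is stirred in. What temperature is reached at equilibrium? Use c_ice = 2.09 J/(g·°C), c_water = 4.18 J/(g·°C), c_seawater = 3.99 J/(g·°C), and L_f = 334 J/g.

Energy conservation, ΣQ = 0:
ice -22.8→0 °C: 152×2.09×22.8 = 7243.1
  melt ice: 152×334 = 50768
  warm the meltwater: 635.36 T
  seawater cools: 544×3.99×(T − 84.1) = 2170.6(T − 84.1)
2805.9 T = 182544 − 58011 = 124533
T ≈ 44.38 °C (positive, so assuming full melt was valid).

T_f ≈ 44.4 °C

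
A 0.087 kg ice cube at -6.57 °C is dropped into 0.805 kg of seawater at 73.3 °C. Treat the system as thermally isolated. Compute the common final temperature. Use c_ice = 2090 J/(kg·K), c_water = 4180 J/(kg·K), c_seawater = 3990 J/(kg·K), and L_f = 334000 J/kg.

T_f ≈ 57.4 °C

Energy balance with sensible and latent terms:
ice -6.57→0 °C: 0.087×2090×6.57 = 1194.6; melt ice: 0.087×334000 = 29058; meltwater 0→T: 0.087×4180×T = 363.66 T; seawater: 3212(T − 73.3)
3575.6 T = 235436 − 30253 = 205183
T ≈ 57.38 °C (positive, so assuming full melt was valid).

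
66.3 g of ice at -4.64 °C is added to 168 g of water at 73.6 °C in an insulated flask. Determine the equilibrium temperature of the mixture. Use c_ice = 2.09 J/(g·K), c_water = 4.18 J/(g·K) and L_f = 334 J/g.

T_f ≈ 29.5 °C

Energy balance with sensible and latent terms:
ice -4.64→0 °C: 66.3×2.09×4.64 = 642.95
  fusion: m_ice L_f = 66.3×334 = 22144
  meltwater 0→T: 66.3×4.18×T = 277.13 T
  water: 702.24(T − 73.6)
979.37 T = 51685 − 22787 = 28898
T ≈ 29.51 °C. Since T > 0 °C, the all-ice-melts assumption holds.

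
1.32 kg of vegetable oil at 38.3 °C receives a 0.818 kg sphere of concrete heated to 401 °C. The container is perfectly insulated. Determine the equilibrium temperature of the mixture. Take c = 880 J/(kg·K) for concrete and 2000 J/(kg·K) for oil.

T_f ≈ 116.0 °C

Let T be the final temperature. ΣQ_i = 0:
0.818·880·(T − 401) + 1.32·2000·(T − 38.3) = 0
719.84(T − 401) + 2640(T − 38.3) = 0
3359.8 T = 389768
T = 389768/3359.8 ≈ 116.01 °C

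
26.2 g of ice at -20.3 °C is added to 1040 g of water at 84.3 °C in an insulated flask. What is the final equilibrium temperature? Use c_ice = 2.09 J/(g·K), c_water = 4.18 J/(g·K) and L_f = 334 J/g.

T_f ≈ 80.0 °C

Let T be the final temperature. ΣQ_i = 0:
warm ice to 0 °C: 26.2·2.09·(0 − (-20.3)) = 1111.6; latent heat to melt: 26.2·334 = 8750.8; warm the meltwater: 109.52 T; water cools: 1040·4.18·(T − 84.3) = 4347.2(T − 84.3)
4456.7 T = 366469 − 9862.4 = 356607
T ≈ 80.02 °C — above 0 °C, consistent with complete melting.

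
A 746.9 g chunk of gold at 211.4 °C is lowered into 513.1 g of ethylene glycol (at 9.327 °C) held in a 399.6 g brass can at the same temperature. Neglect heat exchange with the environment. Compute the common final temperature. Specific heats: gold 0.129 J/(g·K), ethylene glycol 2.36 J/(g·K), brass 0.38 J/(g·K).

Energy conservation, ΣQ = 0:
746.9*0.129*(T − 211.4) + 513.1*2.36*(T − 9.327) + 399.6*0.38*(T − 9.327) = 0
96.35(T − 211.4) + 1210.9(T − 9.327) + 151.85(T − 9.327) = 0
1459.1 T = 33079
T = 33079 / 1459.1 = 22.7 °C

T_f ≈ 22.7 °C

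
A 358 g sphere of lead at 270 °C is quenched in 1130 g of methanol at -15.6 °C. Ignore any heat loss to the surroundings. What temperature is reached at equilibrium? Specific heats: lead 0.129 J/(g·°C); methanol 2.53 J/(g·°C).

T_f ≈ -11.1 °C

Heat lost by the lead equals heat gained by the methanol:
358*0.129*(270 − T) = 1130*2.53*(T − (-15.6))
46.18(270 − T) = 2858.9(T − (-15.6))
2905.1 T = -32130  ⇒  T ≈ -11.06 °C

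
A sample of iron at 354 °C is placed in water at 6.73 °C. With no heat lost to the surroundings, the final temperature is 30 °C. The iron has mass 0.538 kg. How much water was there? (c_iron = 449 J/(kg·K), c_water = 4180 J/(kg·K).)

m ≈ 0.805 kg

Setting the total heat transfer to zero:
0.538×449×(30 − 354) + m×4180×(30 − 6.73) = 0
97269 m = 78266
m = 78266/97269 ≈ 0.8046 kg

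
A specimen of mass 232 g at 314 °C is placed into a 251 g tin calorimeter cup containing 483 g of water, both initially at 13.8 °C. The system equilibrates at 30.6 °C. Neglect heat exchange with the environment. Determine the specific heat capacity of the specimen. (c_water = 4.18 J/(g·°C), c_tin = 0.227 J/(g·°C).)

c ≈ 0.53 J/(g·°C)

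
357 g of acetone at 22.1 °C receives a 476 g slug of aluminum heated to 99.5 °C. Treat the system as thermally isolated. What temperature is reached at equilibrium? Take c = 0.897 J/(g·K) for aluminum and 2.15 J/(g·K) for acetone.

Energy conservation, ΣQ = 0:
476·0.897·(T − 99.5) + 357·2.15·(T − 22.1) = 0
426.97(T − 99.5) + 767.55(T − 22.1) = 0
1194.5 T = 59447
T ≈ 49.77 °C

T_f ≈ 49.8 °C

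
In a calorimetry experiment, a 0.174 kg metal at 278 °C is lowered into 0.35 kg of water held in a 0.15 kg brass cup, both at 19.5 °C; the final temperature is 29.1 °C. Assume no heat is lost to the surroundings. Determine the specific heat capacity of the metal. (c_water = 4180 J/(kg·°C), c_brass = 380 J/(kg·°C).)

c ≈ 337 J/(kg·°C)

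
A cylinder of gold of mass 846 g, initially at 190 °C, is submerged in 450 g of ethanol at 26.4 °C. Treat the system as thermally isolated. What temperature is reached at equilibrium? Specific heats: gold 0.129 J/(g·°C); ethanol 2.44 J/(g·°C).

Set heat shed by the hot body equal to heat absorbed by the cold body:
846·0.129·(190 − T) = 450·2.44·(T − 26.4)
109.13(190 − T) = 1098(T − 26.4)
1207.1 T = 49723  ⇒  T ≈ 41.19 °C

T_f ≈ 41.2 °C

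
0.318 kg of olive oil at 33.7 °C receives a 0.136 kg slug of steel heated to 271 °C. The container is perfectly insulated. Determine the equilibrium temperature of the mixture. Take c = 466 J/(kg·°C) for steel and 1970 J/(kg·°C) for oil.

T_f ≈ 55.5 °C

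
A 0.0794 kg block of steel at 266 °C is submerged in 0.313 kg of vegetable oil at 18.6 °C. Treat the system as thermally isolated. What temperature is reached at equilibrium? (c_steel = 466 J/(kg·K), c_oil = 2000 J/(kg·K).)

T_f ≈ 32.4 °C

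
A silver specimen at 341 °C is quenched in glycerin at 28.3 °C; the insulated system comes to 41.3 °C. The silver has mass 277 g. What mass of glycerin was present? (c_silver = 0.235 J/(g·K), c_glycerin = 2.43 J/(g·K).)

m ≈ 618 g

Let T be the final temperature. ΣQ_i = 0:
277×0.235×(41.3 − 341) + m×2.43×(41.3 − 28.3) = 0
31.59 m = 19509
m = 19509/31.59 ≈ 617.6 g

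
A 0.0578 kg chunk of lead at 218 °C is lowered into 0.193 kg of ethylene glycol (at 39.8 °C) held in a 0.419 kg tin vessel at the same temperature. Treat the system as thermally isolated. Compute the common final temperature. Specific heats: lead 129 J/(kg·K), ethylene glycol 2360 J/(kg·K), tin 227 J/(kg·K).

T_f ≈ 42.2 °C

Net heat exchanged in the isolated system is zero:
0.0578*129*(T − 218) + 0.193*2360*(T − 39.8) + 0.419*227*(T − 39.8) = 0
7.456(T − 218) + 455.48(T − 39.8) + 95.11(T − 39.8) = 0
558.05 T = 23539
T ≈ 42.18 °C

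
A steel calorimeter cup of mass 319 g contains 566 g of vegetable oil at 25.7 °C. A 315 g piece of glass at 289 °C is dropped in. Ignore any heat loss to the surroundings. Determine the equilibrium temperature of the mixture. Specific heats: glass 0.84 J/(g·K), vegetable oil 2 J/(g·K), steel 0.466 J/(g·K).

T_f ≈ 70.8 °C

Setting the total heat transfer to zero:
315·0.84·(T − 289) + 566·2·(T − 25.7) + 319·0.466·(T − 25.7) = 0
264.6(T − 289) + 1132(T − 25.7) + 148.65(T − 25.7) = 0
1545.3 T = 109382
T = 109382/1545.3 ≈ 70.79 °C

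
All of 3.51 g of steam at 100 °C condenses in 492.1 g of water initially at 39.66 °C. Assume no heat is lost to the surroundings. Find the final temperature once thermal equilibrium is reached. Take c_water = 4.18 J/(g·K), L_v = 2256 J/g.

T_f ≈ 43.9 °C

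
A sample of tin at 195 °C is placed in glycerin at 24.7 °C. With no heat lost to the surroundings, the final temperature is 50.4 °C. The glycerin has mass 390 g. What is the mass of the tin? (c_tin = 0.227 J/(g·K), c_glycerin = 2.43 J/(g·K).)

m ≈ 742 g

Net heat exchanged in the isolated system is zero:
m×0.227×(50.4 − 195) + 390×2.43×(50.4 − 24.7) = 0
-32.82 m = -24356
m = -24356/-32.82 ≈ 742 g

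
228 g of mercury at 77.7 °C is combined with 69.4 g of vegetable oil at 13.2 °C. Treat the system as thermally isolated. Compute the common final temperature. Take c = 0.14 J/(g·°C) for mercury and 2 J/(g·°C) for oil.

T_f ≈ 25.3 °C

Net heat exchanged in the isolated system is zero:
228×0.14×(T − 77.7) + 69.4×2×(T − 13.2) = 0
31.92(T − 77.7) + 138.8(T − 13.2) = 0
170.72 T = 4312.3
T ≈ 25.26 °C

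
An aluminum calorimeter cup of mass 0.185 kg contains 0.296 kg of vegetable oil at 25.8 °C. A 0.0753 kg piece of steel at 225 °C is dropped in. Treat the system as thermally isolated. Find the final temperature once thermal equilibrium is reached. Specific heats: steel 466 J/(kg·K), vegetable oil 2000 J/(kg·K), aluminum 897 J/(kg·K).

T_f ≈ 34.6 °C

Let T be the final temperature. ΣQ_i = 0:
0.0753·466·(T − 225) + 0.296·2000·(T − 25.8) + 0.185·897·(T − 25.8) = 0
35.09(T − 225) + 592(T − 25.8) + 165.94(T − 25.8) = 0
793.03 T = 27450
T = 27450/793.03 ≈ 34.61 °C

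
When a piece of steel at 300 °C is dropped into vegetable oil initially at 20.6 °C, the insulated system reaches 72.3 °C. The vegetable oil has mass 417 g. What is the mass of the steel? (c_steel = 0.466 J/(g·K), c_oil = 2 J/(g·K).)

|Q_steel| = |Q_oil|:
m×0.466×(300 − 72.3) = 417×2×(72.3 − 20.6)
106.11 m = 43118  ⇒  m ≈ 406.4 g

m ≈ 406 g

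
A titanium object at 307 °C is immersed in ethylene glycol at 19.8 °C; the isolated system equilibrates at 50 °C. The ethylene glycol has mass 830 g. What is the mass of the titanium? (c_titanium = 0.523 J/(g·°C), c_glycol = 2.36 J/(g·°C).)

|Q_titanium| = |Q_glycol|:
m×0.523×(307 − 50) = 830×2.36×(50 − 19.8)
134.41 m = 59156  ⇒  m ≈ 440.1 g

m ≈ 440 g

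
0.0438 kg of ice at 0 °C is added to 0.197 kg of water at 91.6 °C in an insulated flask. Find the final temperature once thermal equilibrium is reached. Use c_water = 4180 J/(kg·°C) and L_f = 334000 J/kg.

T_f ≈ 60.4 °C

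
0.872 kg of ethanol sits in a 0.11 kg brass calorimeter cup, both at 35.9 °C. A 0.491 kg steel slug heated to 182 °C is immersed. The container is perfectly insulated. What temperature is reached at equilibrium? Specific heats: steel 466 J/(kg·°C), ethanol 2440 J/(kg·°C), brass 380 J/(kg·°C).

Net heat exchanged in the isolated system is zero:
0.491·466·(T − 182) + 0.872·2440·(T − 35.9) + 0.11·380·(T − 35.9) = 0
228.81(T − 182) + 2127.7(T − 35.9) + 41.8(T − 35.9) = 0
(228.81 + 2127.7 + 41.8) T = 228.81·182 + 2127.7·35.9 + 41.8·35.9
T = 119527/2398.3 ≈ 49.84 °C

T_f ≈ 49.8 °C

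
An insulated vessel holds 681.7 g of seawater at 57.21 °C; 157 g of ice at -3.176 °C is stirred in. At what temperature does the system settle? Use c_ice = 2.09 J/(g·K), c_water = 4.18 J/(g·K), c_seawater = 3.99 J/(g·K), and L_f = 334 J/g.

T_f ≈ 30.2 °C

Energy conservation, ΣQ = 0:
ice -3.176→0 °C: 157·2.09·3.176 = 1042.1; melt ice: 157·334 = 52438; meltwater 0→T: 157·4.18·T = 656.26 T; seawater: 2720(T − 57.21)
3376.2 T = 155610 − 53480 = 102130
T ≈ 30.25 °C. Since T > 0 °C, the all-ice-melts assumption holds.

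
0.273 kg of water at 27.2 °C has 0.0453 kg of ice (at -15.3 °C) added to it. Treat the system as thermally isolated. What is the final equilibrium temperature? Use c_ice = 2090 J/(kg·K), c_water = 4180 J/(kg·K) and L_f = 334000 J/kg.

T_f ≈ 10.9 °C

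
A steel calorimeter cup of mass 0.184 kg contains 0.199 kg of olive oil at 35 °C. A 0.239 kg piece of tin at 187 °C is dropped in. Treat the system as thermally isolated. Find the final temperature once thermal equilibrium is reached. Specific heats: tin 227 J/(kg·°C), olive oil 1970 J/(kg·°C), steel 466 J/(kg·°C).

T_f ≈ 50.5 °C

Let T be the final temperature. ΣQ_i = 0:
0.239*227*(T − 187) + 0.199*1970*(T − 35) + 0.184*466*(T − 35) = 0
532.03 T = 26867
T = 26867/532.03 ≈ 50.50 °C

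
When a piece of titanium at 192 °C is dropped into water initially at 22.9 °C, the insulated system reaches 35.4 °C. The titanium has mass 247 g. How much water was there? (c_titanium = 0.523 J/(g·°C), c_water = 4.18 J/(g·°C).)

m ≈ 387 g

Setting the total heat transfer to zero:
247×0.523×(35.4 − 192) + m×4.18×(35.4 − 22.9) = 0
52.25 m = 20230
m = 20230/52.25 ≈ 387.2 g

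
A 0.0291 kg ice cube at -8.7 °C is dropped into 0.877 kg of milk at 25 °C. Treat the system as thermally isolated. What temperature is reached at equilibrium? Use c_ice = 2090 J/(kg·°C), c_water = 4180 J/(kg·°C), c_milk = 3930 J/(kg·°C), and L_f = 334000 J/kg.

T_f ≈ 21.3 °C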